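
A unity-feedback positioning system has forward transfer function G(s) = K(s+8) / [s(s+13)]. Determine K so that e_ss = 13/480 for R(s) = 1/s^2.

60

One free integrator in G(s): this is a type 1 system.
K_v = lim_{s→0} s·G(s) = K·8 / (13) = (8/13)·K.
e_ss = 1/K_v = 13/480 ⇒ K_v = 480/13 ⇒ K = (480/13)/(8/13) = 60.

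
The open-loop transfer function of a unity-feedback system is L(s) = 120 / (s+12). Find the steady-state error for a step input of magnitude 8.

No free integrators in L(s): this is a type 0 system.
K_p = lim_{s→0} L(s) = 120 / (12) = 10.
e_ss = 8/(1 + K_p) = 8/11.

8/11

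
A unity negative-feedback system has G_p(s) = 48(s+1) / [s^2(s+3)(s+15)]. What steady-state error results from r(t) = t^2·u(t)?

Two free integrators in G_p(s): this is a type 2 system.
K_a = lim_{s→0} s^2·G_p(s) = 48·1 / (3·15) = 16/15.
r(t) = t^2 gives R(s) = 2/s^3.
e_ss = 2/K_a = 2/(16/15) = 1.875.

1.875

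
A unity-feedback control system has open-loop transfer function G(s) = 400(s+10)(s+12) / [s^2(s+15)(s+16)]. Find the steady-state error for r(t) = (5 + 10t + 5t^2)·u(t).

0.05

G(s) has two factors of s in the denominator, so the system is type 2. Taking each input component in turn:
  • 5: tracked with zero error.
  • 10t: tracked with zero error.
  • 5t^2: e_ss = 10/K_a with K_a=200 → 0.05.
Total e_ss = 0.05.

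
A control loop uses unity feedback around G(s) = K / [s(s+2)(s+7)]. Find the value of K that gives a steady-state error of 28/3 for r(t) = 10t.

The open loop has one pole at the origin → type 1 system.
K_v = lim_{s→0} s·G(s) = K / (2·7) = (1/14)·K.
e_ss = 10/K_v = 28/3 ⇒ K_v = 15/14 ⇒ K = (15/14)/(1/14) = 15.

15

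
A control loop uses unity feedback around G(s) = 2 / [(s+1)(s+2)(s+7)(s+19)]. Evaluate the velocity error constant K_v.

The open loop has no poles at the origin → type 0 system.
K_v = lim_{s→0} s·G(s) = 0 (the extra factor of s kills the finite limit).

0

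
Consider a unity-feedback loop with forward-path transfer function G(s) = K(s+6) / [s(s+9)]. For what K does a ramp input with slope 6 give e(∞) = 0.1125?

80

G(s) has one factor of s in the denominator, so the system is type 1.
K_v = lim_{s→0} s·G(s) = K·6 / (9) = (2/3)·K.
e_ss = 6/K_v = 0.1125 ⇒ K_v = 160/3 ⇒ K = (160/3)/(2/3) = 80.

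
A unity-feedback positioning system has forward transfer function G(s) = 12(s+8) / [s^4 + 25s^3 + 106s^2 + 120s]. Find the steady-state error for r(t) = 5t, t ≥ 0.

The denominator has no term below 120s — 1 pole at s=0, type 1.
K_v = lim_{s→0} s·G(s) = 12·8 / 120 = 0.8.
e_ss = 5/K_v = 5/0.8 = 6.25.

6.25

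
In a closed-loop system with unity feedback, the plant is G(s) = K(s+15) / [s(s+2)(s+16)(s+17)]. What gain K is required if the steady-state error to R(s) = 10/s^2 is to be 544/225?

150

One free integrator in G(s): this is a type 1 system.
K_v = lim_{s→0} s·G(s) = K·15 / (2·16·17) = (15/544)·K.
e_ss = 10/K_v = 544/225 ⇒ K_v = 1125/272 ⇒ K = (1125/272)/(15/544) = 150.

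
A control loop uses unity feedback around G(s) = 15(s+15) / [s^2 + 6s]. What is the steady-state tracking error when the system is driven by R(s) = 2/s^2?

Lowest-order denominator term is 6s, so the open loop has 1 pole at the origin → type 1 system.
K_v = lim_{s→0} s·G(s) = 15·15 / 6 = 37.5.
e_ss = 2/K_v = 2/37.5 = 4/75.

4/75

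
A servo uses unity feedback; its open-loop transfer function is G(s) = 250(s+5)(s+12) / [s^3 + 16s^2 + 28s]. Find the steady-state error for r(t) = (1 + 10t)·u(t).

The denominator has no term below 28s — 1 pole at s=0, type 1. By superposition:
  • 1: tracked with zero error.
  • 10t: e_ss = 10/K_v with K_v=3750/7 → 7/375.
Total e_ss = 7/375.

7/375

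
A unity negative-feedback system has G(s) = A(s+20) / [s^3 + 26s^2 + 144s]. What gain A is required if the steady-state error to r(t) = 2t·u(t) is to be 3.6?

4

The denominator has no term below 144s — 1 pole at s=0, type 1.
K_v = lim_{s→0} s·G(s) = A·20 / 144 = (5/36)·A.
e_ss = 2/K_v = 3.6 ⇒ K_v = 5/9 ⇒ A = (5/9)/(5/36) = 4.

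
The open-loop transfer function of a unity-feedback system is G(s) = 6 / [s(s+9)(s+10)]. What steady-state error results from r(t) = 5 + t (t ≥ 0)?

15

The open loop has one pole at the origin → type 1 system. By superposition:
  • 5: tracked with zero error.
  • t: e_ss = 1/K_v with K_v=1/15 → 15.
Total e_ss = 15.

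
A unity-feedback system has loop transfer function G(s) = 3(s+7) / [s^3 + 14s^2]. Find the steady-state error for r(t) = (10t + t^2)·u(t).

4/3

Lowest-order denominator term is 14s^2, so the open loop has 2 poles at the origin → type 2 system. Treating each term separately:
  • 10t: tracked with zero error.
  • t^2: e_ss = 2/K_a with K_a=1.5 → 4/3.
Total e_ss = 4/3.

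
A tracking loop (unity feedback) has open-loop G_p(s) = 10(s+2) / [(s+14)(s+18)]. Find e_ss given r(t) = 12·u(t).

System type = 0 (no poles at s=0).
K_p = lim_{s→0} G_p(s) = 10·2 / (14·18) = 5/63.
e_ss = 12/(1 + K_p) = 12/(68/63) = 189/17.

189/17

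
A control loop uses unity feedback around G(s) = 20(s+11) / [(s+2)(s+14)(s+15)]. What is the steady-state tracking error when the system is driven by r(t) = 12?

G(s) has no factors of s in the denominator, so the system is type 0.
K_p = lim_{s→0} G(s) = 20·11 / (2·14·15) = 11/21.
e_ss = 12/(1 + K_p) = 12/(32/21) = 7.875.

7.875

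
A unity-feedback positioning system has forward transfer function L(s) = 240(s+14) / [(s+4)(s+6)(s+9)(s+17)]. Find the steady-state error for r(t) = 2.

No free integrators in L(s): this is a type 0 system.
K_p = lim_{s→0} L(s) = 240·14 / (4·6·9·17) = 140/153.
e_ss = 2/(1 + K_p) = 2/(293/153) = 306/293.

306/293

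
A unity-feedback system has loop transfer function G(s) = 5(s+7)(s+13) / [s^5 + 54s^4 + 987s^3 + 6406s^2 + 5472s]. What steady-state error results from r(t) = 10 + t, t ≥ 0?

Lowest-order denominator term is 5472s, so the open loop has 1 pole at the origin → type 1 system. By superposition:
  • 10: tracked with zero error.
  • t: e_ss = 1/K_v with K_v=455/5472 → 5472/455.
Total e_ss = 5472/455.

5472/455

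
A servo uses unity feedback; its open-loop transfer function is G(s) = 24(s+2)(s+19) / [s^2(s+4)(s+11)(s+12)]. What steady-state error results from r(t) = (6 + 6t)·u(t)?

0

G(s) has two factors of s in the denominator, so the system is type 2. By superposition:
  • 6: tracked with zero error.
  • 6t: tracked with zero error.
Total e_ss = 0.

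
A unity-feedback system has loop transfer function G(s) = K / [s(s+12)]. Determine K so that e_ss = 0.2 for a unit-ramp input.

System type = 1 (one pole at s=0).
K_v = lim_{s→0} s·G(s) = K / (12) = (1/12)·K.
e_ss = 1/K_v = 0.2 ⇒ K_v = 5 ⇒ K = 5/(1/12) = 60.

60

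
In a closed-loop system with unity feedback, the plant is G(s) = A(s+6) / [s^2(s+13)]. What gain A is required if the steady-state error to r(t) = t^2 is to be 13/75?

G(s) has two factors of s in the denominator, so the system is type 2.
K_a = lim_{s→0} s^2·G(s) = A·6 / (13) = (6/13)·A.
e_ss = 2/K_a = 13/75 ⇒ K_a = 150/13 ⇒ A = (150/13)/(6/13) = 25.

25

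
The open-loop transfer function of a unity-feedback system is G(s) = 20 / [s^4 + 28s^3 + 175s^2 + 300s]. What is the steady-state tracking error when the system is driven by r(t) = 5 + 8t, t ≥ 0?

The denominator has no term below 300s — 1 pole at s=0, type 1. Treating each term separately:
  • 5: tracked with zero error.
  • 8t: e_ss = 8/K_v with K_v=1/15 → 120.
Total e_ss = 120.

120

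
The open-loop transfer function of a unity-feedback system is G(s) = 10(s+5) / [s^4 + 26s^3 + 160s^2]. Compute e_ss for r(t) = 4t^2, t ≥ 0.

Factoring s^2 from the denominator leaves a polynomial with constant term 160, so the system is type 2.
K_a = lim_{s→0} s^2·G(s) = 10·5 / 160 = 0.3125.
r(t) = 4t^2 gives R(s) = 8/s^3.
e_ss = 8/K_a = 8/0.3125 = 25.6.

25.6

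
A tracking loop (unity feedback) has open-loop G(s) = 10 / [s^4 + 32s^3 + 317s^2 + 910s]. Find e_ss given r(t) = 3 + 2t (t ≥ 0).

182

Factoring s from the denominator leaves a polynomial with constant term 910, so the system is type 1. By superposition:
  • 3: tracked with zero error.
  • 2t: e_ss = 2/K_v with K_v=1/91 → 182.
Total e_ss = 182.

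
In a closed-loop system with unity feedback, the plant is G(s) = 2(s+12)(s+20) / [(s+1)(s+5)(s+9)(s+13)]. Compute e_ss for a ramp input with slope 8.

infinity

G(s) has no factors of s in the denominator, so the system is type 0.
K_v = lim_{s→0} s·G(s) = 0; the steady-state error to this ramp input grows without bound.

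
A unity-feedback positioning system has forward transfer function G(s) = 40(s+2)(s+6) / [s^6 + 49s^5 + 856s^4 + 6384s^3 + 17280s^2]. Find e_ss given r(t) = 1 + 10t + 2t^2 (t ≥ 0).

Factoring s^2 from the denominator leaves a polynomial with constant term 17280, so the system is type 2. By superposition:
  • 1: tracked with zero error.
  • 10t: tracked with zero error.
  • 2t^2: e_ss = 4/K_a with K_a=1/36 → 144.
Total e_ss = 144.

144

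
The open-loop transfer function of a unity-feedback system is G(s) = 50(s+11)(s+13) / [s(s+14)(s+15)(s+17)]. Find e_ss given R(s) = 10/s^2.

The open loop has one pole at the origin → type 1 system.
K_v = lim_{s→0} s·G(s) = 50·11·13 / (14·15·17) = 715/357.
e_ss = 10/K_v = 10/(715/357) = 714/143.

714/143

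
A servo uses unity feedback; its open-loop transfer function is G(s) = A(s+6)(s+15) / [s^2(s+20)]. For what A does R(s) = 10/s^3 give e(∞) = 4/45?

25

System type = 2 (two poles at s=0).
K_a = lim_{s→0} s^2·G(s) = A·6·15 / (20) = 4.5·A.
e_ss = 10/K_a = 4/45 ⇒ K_a = 112.5 ⇒ A = 112.5/4.5 = 25.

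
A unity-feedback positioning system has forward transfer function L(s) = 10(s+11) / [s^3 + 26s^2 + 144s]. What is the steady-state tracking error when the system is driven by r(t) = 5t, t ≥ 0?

72/11

Lowest-order denominator term is 144s, so the open loop has 1 pole at the origin → type 1 system.
K_v = lim_{s→0} s·L(s) = 10·11 / 144 = 55/72.
e_ss = 5/K_v = 5/(55/72) = 72/11.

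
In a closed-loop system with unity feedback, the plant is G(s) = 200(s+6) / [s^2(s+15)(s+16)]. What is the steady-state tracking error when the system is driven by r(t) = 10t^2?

Two free integrators in G(s): this is a type 2 system.
K_a = lim_{s→0} s^2·G(s) = 200·6 / (15·16) = 5.
r(t) = 10t^2 gives R(s) = 20/s^3.
e_ss = 20/K_a = 20/5 = 4.

4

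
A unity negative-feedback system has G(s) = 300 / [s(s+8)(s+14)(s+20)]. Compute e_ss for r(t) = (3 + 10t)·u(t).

One free integrator in G(s): this is a type 1 system. Taking each input component in turn:
  • 3: tracked with zero error.
  • 10t: e_ss = 10/K_v with K_v=15/112 → 224/3.
Total e_ss = 224/3.

224/3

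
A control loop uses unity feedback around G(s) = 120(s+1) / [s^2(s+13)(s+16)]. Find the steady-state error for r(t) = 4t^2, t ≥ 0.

208/15

Two free integrators in G(s): this is a type 2 system.
K_a = lim_{s→0} s^2·G(s) = 120·1 / (13·16) = 15/26.
r(t) = 4t^2 gives R(s) = 8/s^3.
e_ss = 8/K_a = 8/(15/26) = 208/15.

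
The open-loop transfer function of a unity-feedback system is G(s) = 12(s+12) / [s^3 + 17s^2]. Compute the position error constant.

K_p = lim_{s→0} G(s); with 2 poles at the origin the limit diverges, so K_p = ∞.

infinity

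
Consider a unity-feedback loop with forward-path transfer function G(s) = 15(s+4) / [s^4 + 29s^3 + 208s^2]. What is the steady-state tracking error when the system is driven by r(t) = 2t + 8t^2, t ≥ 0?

Factoring s^2 from the denominator leaves a polynomial with constant term 208, so the system is type 2. By superposition:
  • 2t: tracked with zero error.
  • 8t^2: e_ss = 16/K_a with K_a=15/52 → 832/15.
Total e_ss = 832/15.

832/15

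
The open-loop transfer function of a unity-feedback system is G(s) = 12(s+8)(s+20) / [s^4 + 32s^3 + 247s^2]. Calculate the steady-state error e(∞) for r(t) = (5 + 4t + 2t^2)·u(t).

Lowest-order denominator term is 247s^2, so the open loop has 2 poles at the origin → type 2 system. Taking each input component in turn:
  • 5: tracked with zero error.
  • 4t: tracked with zero error.
  • 2t^2: e_ss = 4/K_a with K_a=1920/247 → 247/480.
Total e_ss = 247/480.

247/480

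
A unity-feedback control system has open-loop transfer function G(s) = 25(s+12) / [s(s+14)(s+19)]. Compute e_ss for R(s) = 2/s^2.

133/75

G(s) has one factor of s in the denominator, so the system is type 1.
K_v = lim_{s→0} s·G(s) = 25·12 / (14·19) = 150/133.
e_ss = 2/K_v = 2/(150/133) = 133/75.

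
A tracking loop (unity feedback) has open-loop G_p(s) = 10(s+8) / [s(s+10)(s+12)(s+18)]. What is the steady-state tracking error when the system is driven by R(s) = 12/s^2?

G_p(s) has one factor of s in the denominator, so the system is type 1.
K_v = lim_{s→0} s·G_p(s) = 10·8 / (10·12·18) = 1/27.
e_ss = 12/K_v = 12/(1/27) = 324.

324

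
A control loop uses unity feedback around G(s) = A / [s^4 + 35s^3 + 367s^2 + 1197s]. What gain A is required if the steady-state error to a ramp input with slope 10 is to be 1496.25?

Factoring s from the denominator leaves a polynomial with constant term 1197, so the system is type 1.
K_v = lim_{s→0} s·G(s) = A / 1197 = (1/1197)·A.
e_ss = 10/K_v = 1496.25 ⇒ K_v = 8/1197 ⇒ A = (8/1197)/(1/1197) = 8.

8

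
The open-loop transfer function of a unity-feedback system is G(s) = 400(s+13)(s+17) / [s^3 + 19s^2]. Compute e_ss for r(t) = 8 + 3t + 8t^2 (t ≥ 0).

Lowest-order denominator term is 19s^2, so the open loop has 2 poles at the origin → type 2 system. Taking each input component in turn:
  • 8: tracked with zero error.
  • 3t: tracked with zero error.
  • 8t^2: e_ss = 16/K_a with K_a=88400/19 → 19/5525.
Total e_ss = 19/5525.

19/5525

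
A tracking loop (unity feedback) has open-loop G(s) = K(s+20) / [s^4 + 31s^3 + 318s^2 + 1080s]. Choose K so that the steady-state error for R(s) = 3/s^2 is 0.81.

200

The denominator has no term below 1080s — 1 pole at s=0, type 1.
K_v = lim_{s→0} s·G(s) = K·20 / 1080 = (1/54)·K.
e_ss = 3/K_v = 0.81 ⇒ K_v = 100/27 ⇒ K = (100/27)/(1/54) = 200.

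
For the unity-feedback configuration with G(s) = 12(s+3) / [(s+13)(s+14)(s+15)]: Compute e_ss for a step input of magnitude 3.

System type = 0 (no poles at s=0).
K_p = lim_{s→0} G(s) = 12·3 / (13·14·15) = 6/455.
e_ss = 3/(1 + K_p) = 3/(461/455) = 1365/461.

1365/461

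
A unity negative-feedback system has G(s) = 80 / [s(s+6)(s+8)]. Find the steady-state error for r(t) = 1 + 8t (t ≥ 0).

4.8

The open loop has one pole at the origin → type 1 system. By superposition:
  • 1: tracked with zero error.
  • 8t: e_ss = 8/K_v with K_v=5/3 → 4.8.
Total e_ss = 4.8.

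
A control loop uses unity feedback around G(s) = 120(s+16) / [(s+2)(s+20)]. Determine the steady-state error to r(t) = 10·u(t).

10/49

G(s) has no factors of s in the denominator, so the system is type 0.
K_p = lim_{s→0} G(s) = 120·16 / (2·20) = 48.
e_ss = 10/(1 + K_p) = 10/49.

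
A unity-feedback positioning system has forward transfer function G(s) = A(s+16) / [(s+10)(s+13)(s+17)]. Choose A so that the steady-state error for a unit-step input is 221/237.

G(s) has no factors of s in the denominator, so the system is type 0.
K_p = lim_{s→0} G(s) = A·16 / (10·13·17) = (8/1105)·A.
e_ss = 1/(1 + K_p) = 221/237 ⇒ 1 + (8/1105)·A = 237/221 ⇒ A = 10.

10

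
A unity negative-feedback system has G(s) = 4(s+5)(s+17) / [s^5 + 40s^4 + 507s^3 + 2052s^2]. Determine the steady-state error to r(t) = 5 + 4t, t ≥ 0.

0

Lowest-order denominator term is 2052s^2, so the open loop has 2 poles at the origin → type 2 system. By superposition:
  • 5: tracked with zero error.
  • 4t: tracked with zero error.
Total e_ss = 0.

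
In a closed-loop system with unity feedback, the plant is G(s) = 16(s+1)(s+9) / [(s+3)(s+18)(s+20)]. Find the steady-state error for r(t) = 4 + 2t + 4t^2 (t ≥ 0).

No free integrators in G(s): this is a type 0 system. Treating each term separately:
  • 4: e_ss = 4/(1+K_p) with K_p=2/15 → 60/17.
  • 2t: a type-0 system cannot track it, e_ss → ∞.
  • 4t^2: a type-0 system cannot track it, e_ss → ∞.
The unbounded component dominates.

infinity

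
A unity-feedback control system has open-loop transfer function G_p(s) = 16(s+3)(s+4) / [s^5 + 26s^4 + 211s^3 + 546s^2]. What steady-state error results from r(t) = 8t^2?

The denominator has no term below 546s^2 — 2 poles at s=0, type 2.
K_a = lim_{s→0} s^2·G_p(s) = 16·3·4 / 546 = 32/91.
r(t) = 8t^2 gives R(s) = 16/s^3.
e_ss = 16/K_a = 16/(32/91) = 45.5.

45.5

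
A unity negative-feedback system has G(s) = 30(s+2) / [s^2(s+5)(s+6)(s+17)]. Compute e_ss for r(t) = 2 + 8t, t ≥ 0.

0

Two free integrators in G(s): this is a type 2 system. By superposition:
  • 2: tracked with zero error.
  • 8t: tracked with zero error.
Total e_ss = 0.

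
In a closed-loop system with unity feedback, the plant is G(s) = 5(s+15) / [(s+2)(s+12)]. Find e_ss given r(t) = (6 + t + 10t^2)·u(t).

infinity

No free integrators in G(s): this is a type 0 system. Taking each input component in turn:
  • 6: e_ss = 6/(1+K_p) with K_p=3.125 → 16/11.
  • t: a type-0 system cannot track it, e_ss → ∞.
  • 10t^2: a type-0 system cannot track it, e_ss → ∞.
The unbounded component dominates.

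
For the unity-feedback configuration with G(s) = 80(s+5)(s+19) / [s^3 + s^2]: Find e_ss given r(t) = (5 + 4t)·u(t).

Lowest-order denominator term is s^2, so the open loop has 2 poles at the origin → type 2 system. By superposition:
  • 5: tracked with zero error.
  • 4t: tracked with zero error.
Total e_ss = 0.

0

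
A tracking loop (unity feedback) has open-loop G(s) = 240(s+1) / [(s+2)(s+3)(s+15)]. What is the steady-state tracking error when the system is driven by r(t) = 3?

9/11

The open loop has no poles at the origin → type 0 system.
K_p = lim_{s→0} G(s) = 240·1 / (2·3·15) = 8/3.
e_ss = 3/(1 + K_p) = 3/(11/3) = 9/11.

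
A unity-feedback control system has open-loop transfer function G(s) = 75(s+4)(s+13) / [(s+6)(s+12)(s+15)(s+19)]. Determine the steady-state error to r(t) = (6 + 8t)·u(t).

G(s) has no factors of s in the denominator, so the system is type 0. Treating each term separately:
  • 6: e_ss = 6/(1+K_p) with K_p=65/342 → 2052/407.
  • 8t: a type-0 system cannot track it, e_ss → ∞.
The unbounded component dominates.

infinity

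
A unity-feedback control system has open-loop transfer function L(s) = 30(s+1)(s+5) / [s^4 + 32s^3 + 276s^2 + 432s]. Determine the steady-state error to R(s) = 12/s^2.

34.56

The denominator has no term below 432s — 1 pole at s=0, type 1.
K_v = lim_{s→0} s·L(s) = 30·1·5 / 432 = 25/72.
e_ss = 12/K_v = 12/(25/72) = 34.56.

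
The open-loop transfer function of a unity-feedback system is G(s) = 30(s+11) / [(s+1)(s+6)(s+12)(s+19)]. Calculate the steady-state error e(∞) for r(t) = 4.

912/283

G(s) has no factors of s in the denominator, so the system is type 0.
K_p = lim_{s→0} G(s) = 30·11 / (1·6·12·19) = 55/228.
e_ss = 4/(1 + K_p) = 4/(283/228) = 912/283.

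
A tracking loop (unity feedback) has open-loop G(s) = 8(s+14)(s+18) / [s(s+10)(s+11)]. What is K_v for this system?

1008/55

System type = 1 (one pole at s=0).
K_v = lim_{s→0} s·G(s) = 8·14·18 / (10·11) = 1008/55.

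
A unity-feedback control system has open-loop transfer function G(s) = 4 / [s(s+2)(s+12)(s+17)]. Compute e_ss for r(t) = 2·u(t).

0

The open loop has one pole at the origin → type 1 system.
K_p = ∞ for a type-1 system; e_ss to a step is zero.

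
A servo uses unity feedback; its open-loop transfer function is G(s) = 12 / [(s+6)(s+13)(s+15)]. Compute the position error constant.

System type = 0 (no poles at s=0).
K_p = lim_{s→0} G(s) = 12 / (6·13·15) = 2/195.

2/195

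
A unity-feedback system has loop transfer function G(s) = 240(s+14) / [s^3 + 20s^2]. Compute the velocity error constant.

K_v = lim_{s→0} s·G(s); with 2 poles at the origin the limit diverges, so K_v = ∞.

infinity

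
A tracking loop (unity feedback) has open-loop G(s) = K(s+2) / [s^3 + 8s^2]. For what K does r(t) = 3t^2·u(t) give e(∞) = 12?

2

The denominator has no term below 8s^2 — 2 poles at s=0, type 2.
K_a = lim_{s→0} s^2·G(s) = K·2 / 8 = 0.25·K.
e_ss = 6/K_a = 12 ⇒ K_a = 0.5 ⇒ K = 0.5/0.25 = 2.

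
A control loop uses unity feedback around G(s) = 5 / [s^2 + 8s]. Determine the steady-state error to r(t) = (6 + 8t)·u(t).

12.8

The denominator has no term below 8s — 1 pole at s=0, type 1. Treating each term separately:
  • 6: tracked with zero error.
  • 8t: e_ss = 8/K_v with K_v=0.625 → 12.8.
Total e_ss = 12.8.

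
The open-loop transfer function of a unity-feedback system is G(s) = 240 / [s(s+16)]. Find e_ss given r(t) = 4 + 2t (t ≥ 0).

The open loop has one pole at the origin → type 1 system. By superposition:
  • 4: tracked with zero error.
  • 2t: e_ss = 2/K_v with K_v=15 → 2/15.
Total e_ss = 2/15.

2/15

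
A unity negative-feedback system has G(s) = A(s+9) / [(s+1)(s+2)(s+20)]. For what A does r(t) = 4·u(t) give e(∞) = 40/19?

The open loop has no poles at the origin → type 0 system.
K_p = lim_{s→0} G(s) = A·9 / (1·2·20) = 0.225·A.
e_ss = 4/(1 + K_p) = 40/19 ⇒ 1 + 0.225·A = 1.9 ⇒ A = 4.

4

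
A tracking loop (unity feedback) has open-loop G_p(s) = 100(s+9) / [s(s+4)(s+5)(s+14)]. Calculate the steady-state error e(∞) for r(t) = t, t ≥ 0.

System type = 1 (one pole at s=0).
K_v = lim_{s→0} s·G_p(s) = 100·9 / (4·5·14) = 45/14.
e_ss = 1/K_v = 1/(45/14) = 14/45.

14/45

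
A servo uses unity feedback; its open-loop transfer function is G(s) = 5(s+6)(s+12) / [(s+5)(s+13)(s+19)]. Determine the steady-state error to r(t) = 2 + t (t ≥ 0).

G(s) has no factors of s in the denominator, so the system is type 0. Taking each input component in turn:
  • 2: e_ss = 2/(1+K_p) with K_p=72/247 → 494/319.
  • t: a type-0 system cannot track it, e_ss → ∞.
The unbounded component dominates.

infinity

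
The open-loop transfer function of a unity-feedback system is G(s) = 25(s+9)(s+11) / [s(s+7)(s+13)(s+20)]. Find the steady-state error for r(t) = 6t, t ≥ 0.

System type = 1 (one pole at s=0).
K_v = lim_{s→0} s·G(s) = 25·9·11 / (7·13·20) = 495/364.
e_ss = 6/K_v = 6/(495/364) = 728/165.

728/165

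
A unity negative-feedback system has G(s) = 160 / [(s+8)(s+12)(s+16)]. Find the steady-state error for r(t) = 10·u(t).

480/53

G(s) has no factors of s in the denominator, so the system is type 0.
K_p = lim_{s→0} G(s) = 160 / (8·12·16) = 5/48.
e_ss = 10/(1 + K_p) = 10/(53/48) = 480/53.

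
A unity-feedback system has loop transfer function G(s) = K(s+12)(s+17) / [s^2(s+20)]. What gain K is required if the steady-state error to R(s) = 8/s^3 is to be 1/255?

Two free integrators in G(s): this is a type 2 system.
K_a = lim_{s→0} s^2·G(s) = K·12·17 / (20) = 10.2·K.
e_ss = 8/K_a = 1/255 ⇒ K_a = 2040 ⇒ K = 2040/10.2 = 200.

200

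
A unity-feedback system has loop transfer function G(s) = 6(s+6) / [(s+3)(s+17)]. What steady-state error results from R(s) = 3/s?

51/29

The open loop has no poles at the origin → type 0 system.
K_p = lim_{s→0} G(s) = 6·6 / (3·17) = 12/17.
e_ss = 3/(1 + K_p) = 3/(29/17) = 51/29.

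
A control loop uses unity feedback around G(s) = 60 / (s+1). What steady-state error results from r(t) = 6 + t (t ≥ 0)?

The open loop has no poles at the origin → type 0 system. Taking each input component in turn:
  • 6: e_ss = 6/(1+K_p) with K_p=60 → 6/61.
  • t: a type-0 system cannot track it, e_ss → ∞.
The unbounded component dominates.

infinity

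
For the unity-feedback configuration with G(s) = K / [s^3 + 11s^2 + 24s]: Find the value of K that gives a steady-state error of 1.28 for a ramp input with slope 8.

The denominator has no term below 24s — 1 pole at s=0, type 1.
K_v = lim_{s→0} s·G(s) = K / 24 = (1/24)·K.
e_ss = 8/K_v = 1.28 ⇒ K_v = 6.25 ⇒ K = 6.25/(1/24) = 150.

150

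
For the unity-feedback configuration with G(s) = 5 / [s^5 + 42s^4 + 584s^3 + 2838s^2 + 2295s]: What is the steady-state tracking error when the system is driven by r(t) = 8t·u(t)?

The denominator has no term below 2295s — 1 pole at s=0, type 1.
K_v = lim_{s→0} s·G(s) = 5 / 2295 = 1/459.
e_ss = 8/K_v = 8/(1/459) = 3672.

3672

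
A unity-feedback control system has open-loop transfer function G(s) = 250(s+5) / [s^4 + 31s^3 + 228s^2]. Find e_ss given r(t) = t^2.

Factoring s^2 from the denominator leaves a polynomial with constant term 228, so the system is type 2.
K_a = lim_{s→0} s^2·G(s) = 250·5 / 228 = 625/114.
r(t) = t^2 gives R(s) = 2/s^3.
e_ss = 2/K_a = 2/(625/114) = 0.3648.

0.3648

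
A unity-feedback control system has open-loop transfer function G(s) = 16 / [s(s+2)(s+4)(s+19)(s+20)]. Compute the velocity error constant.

1/190

One free integrator in G(s): this is a type 1 system.
K_v = lim_{s→0} s·G(s) = 16 / (2·4·19·20) = 1/190.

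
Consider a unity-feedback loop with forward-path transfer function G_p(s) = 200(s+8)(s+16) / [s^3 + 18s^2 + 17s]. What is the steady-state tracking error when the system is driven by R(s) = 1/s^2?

Lowest-order denominator term is 17s, so the open loop has 1 pole at the origin → type 1 system.
K_v = lim_{s→0} s·G_p(s) = 200·8·16 / 17 = 25600/17.
e_ss = 1/K_v = 1/(25600/17) = 17/25600.

17/25600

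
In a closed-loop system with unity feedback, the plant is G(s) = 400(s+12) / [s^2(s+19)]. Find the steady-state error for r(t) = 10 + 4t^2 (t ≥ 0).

Two free integrators in G(s): this is a type 2 system. Taking each input component in turn:
  • 10: tracked with zero error.
  • 4t^2: e_ss = 8/K_a with K_a=4800/19 → 19/600.
Total e_ss = 19/600.

19/600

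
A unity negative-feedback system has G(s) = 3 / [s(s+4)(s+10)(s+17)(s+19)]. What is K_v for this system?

3/12920

The open loop has one pole at the origin → type 1 system.
K_v = lim_{s→0} s·G(s) = 3 / (4·10·17·19) = 3/12920.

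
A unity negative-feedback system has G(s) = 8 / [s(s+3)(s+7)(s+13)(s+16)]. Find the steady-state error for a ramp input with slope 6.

G(s) has one factor of s in the denominator, so the system is type 1.
K_v = lim_{s→0} s·G(s) = 8 / (3·7·13·16) = 1/546.
e_ss = 6/K_v = 6/(1/546) = 3276.

3276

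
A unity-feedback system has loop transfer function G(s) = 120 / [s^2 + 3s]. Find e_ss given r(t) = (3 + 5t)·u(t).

0.125

Lowest-order denominator term is 3s, so the open loop has 1 pole at the origin → type 1 system. By superposition:
  • 3: tracked with zero error.
  • 5t: e_ss = 5/K_v with K_v=40 → 0.125.
Total e_ss = 0.125.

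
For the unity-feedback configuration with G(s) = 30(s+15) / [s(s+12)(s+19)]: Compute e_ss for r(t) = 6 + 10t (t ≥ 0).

76/15

The open loop has one pole at the origin → type 1 system. By superposition:
  • 6: tracked with zero error.
  • 10t: e_ss = 10/K_v with K_v=75/38 → 76/15.
Total e_ss = 76/15.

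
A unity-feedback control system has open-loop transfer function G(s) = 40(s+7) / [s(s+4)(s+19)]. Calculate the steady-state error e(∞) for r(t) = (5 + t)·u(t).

19/70

G(s) has one factor of s in the denominator, so the system is type 1. Treating each term separately:
  • 5: tracked with zero error.
  • t: e_ss = 1/K_v with K_v=70/19 → 19/70.
Total e_ss = 19/70.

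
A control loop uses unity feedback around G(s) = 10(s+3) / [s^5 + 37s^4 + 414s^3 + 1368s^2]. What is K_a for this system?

The denominator has no term below 1368s^2 — 2 poles at s=0, type 2.
K_a = lim_{s→0} s^2·G(s) = 10·3 / 1368 = 5/228.

5/228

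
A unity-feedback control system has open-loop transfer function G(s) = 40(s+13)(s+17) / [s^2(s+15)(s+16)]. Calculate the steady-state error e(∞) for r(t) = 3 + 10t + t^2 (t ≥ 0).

G(s) has two factors of s in the denominator, so the system is type 2. Taking each input component in turn:
  • 3: tracked with zero error.
  • 10t: tracked with zero error.
  • t^2: e_ss = 2/K_a with K_a=221/6 → 12/221.
Total e_ss = 12/221.

12/221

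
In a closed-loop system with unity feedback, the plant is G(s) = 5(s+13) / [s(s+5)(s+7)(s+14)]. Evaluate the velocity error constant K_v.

13/98

The open loop has one pole at the origin → type 1 system.
K_v = lim_{s→0} s·G(s) = 5·13 / (5·7·14) = 13/98.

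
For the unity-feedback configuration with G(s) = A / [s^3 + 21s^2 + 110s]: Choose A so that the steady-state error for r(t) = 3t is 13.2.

25

Factoring s from the denominator leaves a polynomial with constant term 110, so the system is type 1.
K_v = lim_{s→0} s·G(s) = A / 110 = (1/110)·A.
e_ss = 3/K_v = 13.2 ⇒ K_v = 5/22 ⇒ A = (5/22)/(1/110) = 25.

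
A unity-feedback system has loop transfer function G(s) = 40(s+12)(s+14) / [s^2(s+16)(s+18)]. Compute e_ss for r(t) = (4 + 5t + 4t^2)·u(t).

12/35

The open loop has two poles at the origin → type 2 system. By superposition:
  • 4: tracked with zero error.
  • 5t: tracked with zero error.
  • 4t^2: e_ss = 8/K_a with K_a=70/3 → 12/35.
Total e_ss = 12/35.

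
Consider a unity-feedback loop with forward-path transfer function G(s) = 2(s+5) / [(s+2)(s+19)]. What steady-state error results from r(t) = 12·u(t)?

System type = 0 (no poles at s=0).
K_p = lim_{s→0} G(s) = 2·5 / (2·19) = 5/19.
e_ss = 12/(1 + K_p) = 12/(24/19) = 9.5.

9.5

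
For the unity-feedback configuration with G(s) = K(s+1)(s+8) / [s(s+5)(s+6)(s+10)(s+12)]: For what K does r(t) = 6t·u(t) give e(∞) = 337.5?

G(s) has one factor of s in the denominator, so the system is type 1.
K_v = lim_{s→0} s·G(s) = K·1·8 / (5·6·10·12) = (1/450)·K.
e_ss = 6/K_v = 337.5 ⇒ K_v = 4/225 ⇒ K = (4/225)/(1/450) = 8.

8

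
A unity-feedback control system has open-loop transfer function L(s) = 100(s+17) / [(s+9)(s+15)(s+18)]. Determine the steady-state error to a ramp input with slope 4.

infinity

No free integrators in L(s): this is a type 0 system.
K_v = lim_{s→0} s·L(s) = 0; the steady-state error to this ramp input grows without bound.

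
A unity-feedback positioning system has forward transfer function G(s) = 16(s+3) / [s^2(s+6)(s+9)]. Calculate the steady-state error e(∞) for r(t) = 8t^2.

18

System type = 2 (two poles at s=0).
K_a = lim_{s→0} s^2·G(s) = 16·3 / (6·9) = 8/9.
r(t) = 8t^2 gives R(s) = 16/s^3.
e_ss = 16/K_a = 16/(8/9) = 18.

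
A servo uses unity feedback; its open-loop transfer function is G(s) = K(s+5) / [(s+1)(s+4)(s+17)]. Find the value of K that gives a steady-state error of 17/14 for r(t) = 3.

System type = 0 (no poles at s=0).
K_p = lim_{s→0} G(s) = K·5 / (1·4·17) = (5/68)·K.
e_ss = 3/(1 + K_p) = 17/14 ⇒ 1 + (5/68)·K = 42/17 ⇒ K = 20.

20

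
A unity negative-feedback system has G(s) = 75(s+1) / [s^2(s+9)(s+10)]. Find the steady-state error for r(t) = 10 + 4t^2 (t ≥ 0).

System type = 2 (two poles at s=0). Taking each input component in turn:
  • 10: tracked with zero error.
  • 4t^2: e_ss = 8/K_a with K_a=5/6 → 9.6.
Total e_ss = 9.6.

9.6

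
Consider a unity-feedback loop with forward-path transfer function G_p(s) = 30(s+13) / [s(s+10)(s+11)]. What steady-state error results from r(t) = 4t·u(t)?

44/39

System type = 1 (one pole at s=0).
K_v = lim_{s→0} s·G_p(s) = 30·13 / (10·11) = 39/11.
e_ss = 4/K_v = 4/(39/11) = 44/39.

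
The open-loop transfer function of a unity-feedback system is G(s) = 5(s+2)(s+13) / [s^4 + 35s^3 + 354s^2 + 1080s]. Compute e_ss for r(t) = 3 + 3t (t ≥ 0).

324/13

The denominator has no term below 1080s — 1 pole at s=0, type 1. Treating each term separately:
  • 3: tracked with zero error.
  • 3t: e_ss = 3/K_v with K_v=13/108 → 324/13.
Total e_ss = 324/13.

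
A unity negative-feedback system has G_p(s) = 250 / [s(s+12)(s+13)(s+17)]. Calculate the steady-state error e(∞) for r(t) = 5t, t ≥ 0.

One free integrator in G_p(s): this is a type 1 system.
K_v = lim_{s→0} s·G_p(s) = 250 / (12·13·17) = 125/1326.
e_ss = 5/K_v = 5/(125/1326) = 53.04.

53.04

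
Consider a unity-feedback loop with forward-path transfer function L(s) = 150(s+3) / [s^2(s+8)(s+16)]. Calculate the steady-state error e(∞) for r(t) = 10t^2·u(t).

Two free integrators in L(s): this is a type 2 system.
K_a = lim_{s→0} s^2·L(s) = 150·3 / (8·16) = 225/64.
r(t) = 10t^2 gives R(s) = 20/s^3.
e_ss = 20/K_a = 20/(225/64) = 256/45.

256/45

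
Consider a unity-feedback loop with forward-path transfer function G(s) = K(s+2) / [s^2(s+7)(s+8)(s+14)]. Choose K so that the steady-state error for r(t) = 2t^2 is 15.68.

G(s) has two factors of s in the denominator, so the system is type 2.
K_a = lim_{s→0} s^2·G(s) = K·2 / (7·8·14) = (1/392)·K.
e_ss = 4/K_a = 15.68 ⇒ K_a = 25/98 ⇒ K = (25/98)/(1/392) = 100.

100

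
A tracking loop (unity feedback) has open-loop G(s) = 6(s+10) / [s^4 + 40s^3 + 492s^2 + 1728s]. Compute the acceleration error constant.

Factoring s from the denominator leaves a polynomial with constant term 1728, so the system is type 1.
K_a = lim_{s→0} s^2·G(s) = 0 (the extra factor of s kills the finite limit).

0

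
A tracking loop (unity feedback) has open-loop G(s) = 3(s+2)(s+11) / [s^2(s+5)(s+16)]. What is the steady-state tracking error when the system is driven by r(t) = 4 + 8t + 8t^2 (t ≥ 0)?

Two free integrators in G(s): this is a type 2 system. Treating each term separately:
  • 4: tracked with zero error.
  • 8t: tracked with zero error.
  • 8t^2: e_ss = 16/K_a with K_a=0.825 → 640/33.
Total e_ss = 640/33.

640/33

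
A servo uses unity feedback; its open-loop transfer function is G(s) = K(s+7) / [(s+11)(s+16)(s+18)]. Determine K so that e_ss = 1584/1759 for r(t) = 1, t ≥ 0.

50

No free integrators in G(s): this is a type 0 system.
K_p = lim_{s→0} G(s) = K·7 / (11·16·18) = (7/3168)·K.
e_ss = 1/(1 + K_p) = 1584/1759 ⇒ 1 + (7/3168)·K = 1759/1584 ⇒ K = 50.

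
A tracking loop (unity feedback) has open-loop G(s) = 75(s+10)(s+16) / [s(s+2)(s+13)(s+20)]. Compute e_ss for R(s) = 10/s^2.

One free integrator in G(s): this is a type 1 system.
K_v = lim_{s→0} s·G(s) = 75·10·16 / (2·13·20) = 300/13.
e_ss = 10/K_v = 10/(300/13) = 13/30.

13/30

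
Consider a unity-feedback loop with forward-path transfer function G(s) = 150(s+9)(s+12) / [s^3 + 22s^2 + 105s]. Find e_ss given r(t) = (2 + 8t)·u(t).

7/135

The denominator has no term below 105s — 1 pole at s=0, type 1. Treating each term separately:
  • 2: tracked with zero error.
  • 8t: e_ss = 8/K_v with K_v=1080/7 → 7/135.
Total e_ss = 7/135.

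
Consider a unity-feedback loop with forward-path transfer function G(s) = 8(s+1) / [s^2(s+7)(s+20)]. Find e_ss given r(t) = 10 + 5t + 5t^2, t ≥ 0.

175

G(s) has two factors of s in the denominator, so the system is type 2. Treating each term separately:
  • 10: tracked with zero error.
  • 5t: tracked with zero error.
  • 5t^2: e_ss = 10/K_a with K_a=2/35 → 175.
Total e_ss = 175.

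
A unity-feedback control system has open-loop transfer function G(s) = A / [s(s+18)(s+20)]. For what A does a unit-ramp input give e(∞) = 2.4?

The open loop has one pole at the origin → type 1 system.
K_v = lim_{s→0} s·G(s) = A / (18·20) = (1/360)·A.
e_ss = 1/K_v = 2.4 ⇒ K_v = 5/12 ⇒ A = (5/12)/(1/360) = 150.

150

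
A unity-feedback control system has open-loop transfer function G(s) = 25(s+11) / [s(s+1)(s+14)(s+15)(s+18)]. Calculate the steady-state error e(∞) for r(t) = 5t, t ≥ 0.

756/11

System type = 1 (one pole at s=0).
K_v = lim_{s→0} s·G(s) = 25·11 / (1·14·15·18) = 55/756.
e_ss = 5/K_v = 5/(55/756) = 756/11.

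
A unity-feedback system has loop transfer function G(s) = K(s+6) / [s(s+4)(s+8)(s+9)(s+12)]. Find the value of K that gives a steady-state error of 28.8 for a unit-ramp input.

System type = 1 (one pole at s=0).
K_v = lim_{s→0} s·G(s) = K·6 / (4·8·9·12) = (1/576)·K.
e_ss = 1/K_v = 28.8 ⇒ K_v = 5/144 ⇒ K = (5/144)/(1/576) = 20.

20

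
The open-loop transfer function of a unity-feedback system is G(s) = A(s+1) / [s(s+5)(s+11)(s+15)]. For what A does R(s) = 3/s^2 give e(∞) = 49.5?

50

The open loop has one pole at the origin → type 1 system.
K_v = lim_{s→0} s·G(s) = A·1 / (5·11·15) = (1/825)·A.
e_ss = 3/K_v = 49.5 ⇒ K_v = 2/33 ⇒ A = (2/33)/(1/825) = 50.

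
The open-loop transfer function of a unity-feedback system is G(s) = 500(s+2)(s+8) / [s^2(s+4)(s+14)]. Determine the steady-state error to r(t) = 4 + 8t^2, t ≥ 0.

The open loop has two poles at the origin → type 2 system. Taking each input component in turn:
  • 4: tracked with zero error.
  • 8t^2: e_ss = 16/K_a with K_a=1000/7 → 0.112.
Total e_ss = 0.112.

0.112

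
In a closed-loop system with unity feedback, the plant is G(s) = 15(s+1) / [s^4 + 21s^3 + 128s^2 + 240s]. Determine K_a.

0

The denominator has no term below 240s — 1 pole at s=0, type 1.
K_a = lim_{s→0} s^2·G(s) = 0 (the extra factor of s kills the finite limit).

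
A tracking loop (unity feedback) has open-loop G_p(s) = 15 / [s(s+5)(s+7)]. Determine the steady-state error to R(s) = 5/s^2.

System type = 1 (one pole at s=0).
K_v = lim_{s→0} s·G_p(s) = 15 / (5·7) = 3/7.
e_ss = 5/K_v = 5/(3/7) = 35/3.

35/3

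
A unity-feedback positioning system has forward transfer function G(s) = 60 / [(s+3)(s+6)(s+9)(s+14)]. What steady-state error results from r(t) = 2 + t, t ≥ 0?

G(s) has no factors of s in the denominator, so the system is type 0. Treating each term separately:
  • 2: e_ss = 2/(1+K_p) with K_p=5/189 → 189/97.
  • t: a type-0 system cannot track it, e_ss → ∞.
The unbounded component dominates.

infinity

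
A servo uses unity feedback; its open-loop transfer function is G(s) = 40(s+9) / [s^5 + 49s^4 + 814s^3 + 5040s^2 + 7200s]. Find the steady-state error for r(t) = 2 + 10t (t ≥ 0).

200

The denominator has no term below 7200s — 1 pole at s=0, type 1. Taking each input component in turn:
  • 2: tracked with zero error.
  • 10t: e_ss = 10/K_v with K_v=0.05 → 200.
Total e_ss = 200.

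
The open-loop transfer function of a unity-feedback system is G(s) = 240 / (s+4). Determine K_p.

60

The open loop has no poles at the origin → type 0 system.
K_p = lim_{s→0} G(s) = 240 / (4) = 60.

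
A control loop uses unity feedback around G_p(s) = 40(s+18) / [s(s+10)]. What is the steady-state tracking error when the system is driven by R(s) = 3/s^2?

The open loop has one pole at the origin → type 1 system.
K_v = lim_{s→0} s·G_p(s) = 40·18 / (10) = 72.
e_ss = 3/K_v = 3/72 = 1/24.

1/24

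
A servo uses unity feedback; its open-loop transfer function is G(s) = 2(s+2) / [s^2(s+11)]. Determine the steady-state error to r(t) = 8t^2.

System type = 2 (two poles at s=0).
K_a = lim_{s→0} s^2·G(s) = 2·2 / (11) = 4/11.
r(t) = 8t^2 gives R(s) = 16/s^3.
e_ss = 16/K_a = 16/(4/11) = 44.

44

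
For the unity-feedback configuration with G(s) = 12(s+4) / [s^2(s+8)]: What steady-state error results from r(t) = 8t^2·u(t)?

System type = 2 (two poles at s=0).
K_a = lim_{s→0} s^2·G(s) = 12·4 / (8) = 6.
r(t) = 8t^2 gives R(s) = 16/s^3.
e_ss = 16/K_a = 16/6 = 8/3.

8/3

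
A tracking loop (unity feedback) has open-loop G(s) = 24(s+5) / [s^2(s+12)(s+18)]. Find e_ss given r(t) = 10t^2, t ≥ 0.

Two free integrators in G(s): this is a type 2 system.
K_a = lim_{s→0} s^2·G(s) = 24·5 / (12·18) = 5/9.
r(t) = 10t^2 gives R(s) = 20/s^3.
e_ss = 20/K_a = 20/(5/9) = 36.

36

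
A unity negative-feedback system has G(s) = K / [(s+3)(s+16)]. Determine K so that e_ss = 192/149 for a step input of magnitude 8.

The open loop has no poles at the origin → type 0 system.
K_p = lim_{s→0} G(s) = K / (3·16) = (1/48)·K.
e_ss = 8/(1 + K_p) = 192/149 ⇒ 1 + (1/48)·K = 149/24 ⇒ K = 250.

250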